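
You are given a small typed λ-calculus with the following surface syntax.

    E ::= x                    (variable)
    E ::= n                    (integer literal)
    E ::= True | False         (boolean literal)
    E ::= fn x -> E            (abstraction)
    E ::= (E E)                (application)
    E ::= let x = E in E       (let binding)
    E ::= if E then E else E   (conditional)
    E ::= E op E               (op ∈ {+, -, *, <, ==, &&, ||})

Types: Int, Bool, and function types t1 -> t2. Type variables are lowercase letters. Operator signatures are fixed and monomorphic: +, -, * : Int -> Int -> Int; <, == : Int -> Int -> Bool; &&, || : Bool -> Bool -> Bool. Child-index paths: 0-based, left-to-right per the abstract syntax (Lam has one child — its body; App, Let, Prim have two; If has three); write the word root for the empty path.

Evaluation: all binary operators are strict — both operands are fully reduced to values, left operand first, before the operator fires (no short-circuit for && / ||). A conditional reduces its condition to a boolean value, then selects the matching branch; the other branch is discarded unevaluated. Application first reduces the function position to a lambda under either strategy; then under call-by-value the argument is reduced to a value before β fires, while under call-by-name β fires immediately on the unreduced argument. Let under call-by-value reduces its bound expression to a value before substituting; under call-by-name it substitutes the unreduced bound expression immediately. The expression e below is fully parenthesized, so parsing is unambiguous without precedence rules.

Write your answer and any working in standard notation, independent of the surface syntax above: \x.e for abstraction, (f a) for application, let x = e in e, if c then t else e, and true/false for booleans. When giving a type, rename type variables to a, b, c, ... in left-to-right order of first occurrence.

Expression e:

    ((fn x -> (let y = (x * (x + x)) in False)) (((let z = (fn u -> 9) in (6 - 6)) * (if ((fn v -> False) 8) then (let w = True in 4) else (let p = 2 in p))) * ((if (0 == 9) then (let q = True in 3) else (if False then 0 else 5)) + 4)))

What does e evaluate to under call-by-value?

Answer: false

Derivation:
step 0: ((\x.(let y = (x * (x + x)) in false)) (((let z = (\u.9) in (6 - 6)) * (if ((\v.false) 8) then (let w = true in 4) else (let p = 2 in p))) * ((if (0 == 9) then (let q = true in 3) else (if false then 0 else 5)) + 4)))
step 1: [let@1.0.0] ((\x.(let y = (x * (x + x)) in false)) (((6 - 6) * (if ((\v.false) 8) then (let w = true in 4) else (let p = 2 in p))) * ((if (0 == 9) then (let q = true in 3) else (if false then 0 else 5)) + 4)))
step 2: [delta@1.0.0] ((\x.(let y = (x * (x + x)) in false)) ((0 * (if ((\v.false) 8) then (let w = true in 4) else (let p = 2 in p))) * ((if (0 == 9) then (let q = true in 3) else (if false then 0 else 5)) + 4)))
step 3: [beta@1.0.1.0] ((\x.(let y = (x * (x + x)) in false)) ((0 * (if false then (let w = true in 4) else (let p = 2 in p))) * ((if (0 == 9) then (let q = true in 3) else (if false then 0 else 5)) + 4)))
step 4: [if@1.0.1] ((\x.(let y = (x * (x + x)) in false)) ((0 * (let p = 2 in p)) * ((if (0 == 9) then (let q = true in 3) else (if false then 0 else 5)) + 4)))
step 5: [let@1.0.1] ((\x.(let y = (x * (x + x)) in false)) ((0 * 2) * ((if (0 == 9) then (let q = true in 3) else (if false then 0 else 5)) + 4)))
step 6: [delta@1.0] ((\x.(let y = (x * (x + x)) in false)) (0 * ((if (0 == 9) then (let q = true in 3) else (if false then 0 else 5)) + 4)))
step 7: [delta@1.1.0.0] ((\x.(let y = (x * (x + x)) in false)) (0 * ((if false then (let q = true in 3) else (if false then 0 else 5)) + 4)))
step 8: [if@1.1.0] ((\x.(let y = (x * (x + x)) in false)) (0 * ((if false then 0 else 5) + 4)))
step 9: [if@1.1.0] ((\x.(let y = (x * (x + x)) in false)) (0 * (5 + 4)))
step 10: [delta@1.1] ((\x.(let y = (x * (x + x)) in false)) (0 * 9))
step 11: [delta@1] ((\x.(let y = (x * (x + x)) in false)) 0)
step 12: [beta@root] (let y = (0 * (0 + 0)) in false)
step 13: [delta@0.1] (let y = (0 * 0) in false)
step 14: [delta@0] (let y = 0 in false)
step 15: [let@root] false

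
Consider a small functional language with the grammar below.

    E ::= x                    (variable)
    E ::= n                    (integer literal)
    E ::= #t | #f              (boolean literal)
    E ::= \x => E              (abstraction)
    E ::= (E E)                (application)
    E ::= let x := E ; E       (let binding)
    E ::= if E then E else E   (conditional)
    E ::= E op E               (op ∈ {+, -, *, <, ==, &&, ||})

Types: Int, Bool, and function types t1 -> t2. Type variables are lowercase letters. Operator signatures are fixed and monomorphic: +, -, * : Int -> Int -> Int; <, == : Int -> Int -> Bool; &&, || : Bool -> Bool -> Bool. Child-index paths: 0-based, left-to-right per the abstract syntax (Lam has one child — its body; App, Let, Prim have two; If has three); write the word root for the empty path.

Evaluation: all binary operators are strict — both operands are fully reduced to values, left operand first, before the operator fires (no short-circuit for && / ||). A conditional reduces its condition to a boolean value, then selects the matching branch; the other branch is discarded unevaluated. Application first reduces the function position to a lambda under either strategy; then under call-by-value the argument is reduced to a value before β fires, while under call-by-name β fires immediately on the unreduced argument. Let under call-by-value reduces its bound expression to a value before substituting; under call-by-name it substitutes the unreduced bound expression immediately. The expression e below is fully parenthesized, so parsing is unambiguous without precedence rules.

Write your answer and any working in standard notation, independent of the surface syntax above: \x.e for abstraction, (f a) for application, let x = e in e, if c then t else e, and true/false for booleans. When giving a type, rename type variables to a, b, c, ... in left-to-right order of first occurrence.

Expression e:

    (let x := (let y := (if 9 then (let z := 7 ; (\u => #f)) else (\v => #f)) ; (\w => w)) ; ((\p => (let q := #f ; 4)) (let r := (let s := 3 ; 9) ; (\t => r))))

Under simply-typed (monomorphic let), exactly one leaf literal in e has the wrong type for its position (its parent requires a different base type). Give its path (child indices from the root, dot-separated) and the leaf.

Answer: 0.0.0 : 9

Derivation:
  unify Int ~ Bool
  FAIL: mismatch Int ~ Bool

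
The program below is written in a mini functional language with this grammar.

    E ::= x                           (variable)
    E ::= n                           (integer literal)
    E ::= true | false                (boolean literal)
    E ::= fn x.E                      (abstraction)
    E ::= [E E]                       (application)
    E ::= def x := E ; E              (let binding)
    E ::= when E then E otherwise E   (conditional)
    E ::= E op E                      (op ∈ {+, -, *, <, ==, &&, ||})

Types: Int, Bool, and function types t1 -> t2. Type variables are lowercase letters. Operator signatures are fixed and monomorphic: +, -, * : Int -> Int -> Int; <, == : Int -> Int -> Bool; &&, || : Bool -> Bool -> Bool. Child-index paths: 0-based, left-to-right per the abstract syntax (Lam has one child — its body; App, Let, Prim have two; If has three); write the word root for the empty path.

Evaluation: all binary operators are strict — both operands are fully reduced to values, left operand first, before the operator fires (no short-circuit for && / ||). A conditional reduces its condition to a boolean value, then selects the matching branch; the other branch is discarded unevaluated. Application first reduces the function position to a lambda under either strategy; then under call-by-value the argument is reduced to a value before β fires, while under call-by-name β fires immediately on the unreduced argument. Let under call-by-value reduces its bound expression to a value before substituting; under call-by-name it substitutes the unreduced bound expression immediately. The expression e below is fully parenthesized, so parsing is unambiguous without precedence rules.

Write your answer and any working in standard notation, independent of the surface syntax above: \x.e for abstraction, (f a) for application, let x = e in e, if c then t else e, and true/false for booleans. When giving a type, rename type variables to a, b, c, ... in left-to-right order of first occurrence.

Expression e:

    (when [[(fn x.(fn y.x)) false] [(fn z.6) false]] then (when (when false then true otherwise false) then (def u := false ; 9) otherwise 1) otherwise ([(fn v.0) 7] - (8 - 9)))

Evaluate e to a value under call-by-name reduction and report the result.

Answer: 1

Derivation:
step 0: (if (((\x.(\y.x)) false) ((\z.6) false)) then (if (if false then true else false) then (let u = false in 9) else 1) else (((\v.0) 7) - (8 - 9)))
step 1: [beta@0.0] (if ((\y.false) ((\z.6) false)) then (if (if false then true else false) then (let u = false in 9) else 1) else (((\v.0) 7) - (8 - 9)))
step 2: [beta@0] (if false then (if (if false then true else false) then (let u = false in 9) else 1) else (((\v.0) 7) - (8 - 9)))
step 3: [if@root] (((\v.0) 7) - (8 - 9))
step 4: [beta@0] (0 - (8 - 9))
step 5: [delta@1] (0 - -1)
step 6: [delta@root] 1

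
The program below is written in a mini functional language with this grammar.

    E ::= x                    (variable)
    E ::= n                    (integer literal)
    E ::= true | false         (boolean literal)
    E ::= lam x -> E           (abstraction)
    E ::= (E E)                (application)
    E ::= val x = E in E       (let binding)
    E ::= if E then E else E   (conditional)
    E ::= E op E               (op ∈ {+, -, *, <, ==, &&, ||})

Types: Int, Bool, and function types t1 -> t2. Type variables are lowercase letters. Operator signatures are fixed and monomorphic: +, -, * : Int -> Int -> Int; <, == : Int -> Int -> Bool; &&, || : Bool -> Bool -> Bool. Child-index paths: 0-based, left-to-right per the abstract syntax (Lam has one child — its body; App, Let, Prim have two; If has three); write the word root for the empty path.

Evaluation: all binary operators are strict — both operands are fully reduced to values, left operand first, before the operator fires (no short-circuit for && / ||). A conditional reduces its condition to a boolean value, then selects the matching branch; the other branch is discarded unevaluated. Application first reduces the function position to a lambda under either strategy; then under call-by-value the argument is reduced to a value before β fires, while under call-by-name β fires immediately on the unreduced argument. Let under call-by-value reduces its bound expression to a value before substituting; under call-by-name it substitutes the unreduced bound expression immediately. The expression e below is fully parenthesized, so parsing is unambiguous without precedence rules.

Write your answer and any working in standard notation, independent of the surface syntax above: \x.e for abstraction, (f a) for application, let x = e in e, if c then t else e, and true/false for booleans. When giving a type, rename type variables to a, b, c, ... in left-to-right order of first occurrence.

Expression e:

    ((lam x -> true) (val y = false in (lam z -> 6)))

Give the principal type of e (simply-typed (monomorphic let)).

Derivation:
\x._ : a -> Bool
let y : Bool
\z._ : b -> Int
  unify a -> Bool ~ (b -> Int) -> c
  unify a ~ b -> Int
  unify Bool ~ c
_ _ : Bool

Answer: Bool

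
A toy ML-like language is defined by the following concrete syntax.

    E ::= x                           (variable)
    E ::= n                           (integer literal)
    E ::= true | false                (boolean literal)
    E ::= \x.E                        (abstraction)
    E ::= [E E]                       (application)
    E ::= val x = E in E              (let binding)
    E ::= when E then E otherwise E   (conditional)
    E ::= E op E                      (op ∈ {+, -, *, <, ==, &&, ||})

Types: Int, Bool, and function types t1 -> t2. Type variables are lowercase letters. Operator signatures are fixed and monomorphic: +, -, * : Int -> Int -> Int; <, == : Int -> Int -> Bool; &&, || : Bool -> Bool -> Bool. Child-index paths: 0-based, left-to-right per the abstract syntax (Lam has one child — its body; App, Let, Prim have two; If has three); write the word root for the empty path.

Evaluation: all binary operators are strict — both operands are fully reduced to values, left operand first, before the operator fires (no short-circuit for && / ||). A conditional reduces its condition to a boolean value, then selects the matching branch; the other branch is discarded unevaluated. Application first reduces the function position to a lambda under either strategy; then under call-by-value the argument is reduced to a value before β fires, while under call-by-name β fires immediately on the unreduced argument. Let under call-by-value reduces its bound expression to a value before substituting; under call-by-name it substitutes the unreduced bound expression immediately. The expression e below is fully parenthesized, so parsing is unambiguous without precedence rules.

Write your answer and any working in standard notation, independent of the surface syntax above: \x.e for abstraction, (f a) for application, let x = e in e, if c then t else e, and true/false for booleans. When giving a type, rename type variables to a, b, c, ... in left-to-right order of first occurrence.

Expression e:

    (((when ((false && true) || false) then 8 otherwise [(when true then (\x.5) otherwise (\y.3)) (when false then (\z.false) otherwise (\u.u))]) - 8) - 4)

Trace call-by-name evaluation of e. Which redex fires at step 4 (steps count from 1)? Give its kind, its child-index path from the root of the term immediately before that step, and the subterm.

Answer: if at 0.0.0 : (if true then (\x.5) else (\y.3))

Trace:
step 0: (((if ((false && true) || false) then 8 else ((if true then (\x.5) else (\y.3)) (if false then (\z.false) else (\u.u)))) - 8) - 4)
step 1: [delta@0.0.0.0] (((if (false || false) then 8 else ((if true then (\x.5) else (\y.3)) (if false then (\z.false) else (\u.u)))) - 8) - 4)
step 2: [delta@0.0.0] (((if false then 8 else ((if true then (\x.5) else (\y.3)) (if false then (\z.false) else (\u.u)))) - 8) - 4)
step 3: [if@0.0] ((((if true then (\x.5) else (\y.3)) (if false then (\z.false) else (\u.u))) - 8) - 4)
step 4: [if@0.0.0] ((((\x.5) (if false then (\z.false) else (\u.u))) - 8) - 4)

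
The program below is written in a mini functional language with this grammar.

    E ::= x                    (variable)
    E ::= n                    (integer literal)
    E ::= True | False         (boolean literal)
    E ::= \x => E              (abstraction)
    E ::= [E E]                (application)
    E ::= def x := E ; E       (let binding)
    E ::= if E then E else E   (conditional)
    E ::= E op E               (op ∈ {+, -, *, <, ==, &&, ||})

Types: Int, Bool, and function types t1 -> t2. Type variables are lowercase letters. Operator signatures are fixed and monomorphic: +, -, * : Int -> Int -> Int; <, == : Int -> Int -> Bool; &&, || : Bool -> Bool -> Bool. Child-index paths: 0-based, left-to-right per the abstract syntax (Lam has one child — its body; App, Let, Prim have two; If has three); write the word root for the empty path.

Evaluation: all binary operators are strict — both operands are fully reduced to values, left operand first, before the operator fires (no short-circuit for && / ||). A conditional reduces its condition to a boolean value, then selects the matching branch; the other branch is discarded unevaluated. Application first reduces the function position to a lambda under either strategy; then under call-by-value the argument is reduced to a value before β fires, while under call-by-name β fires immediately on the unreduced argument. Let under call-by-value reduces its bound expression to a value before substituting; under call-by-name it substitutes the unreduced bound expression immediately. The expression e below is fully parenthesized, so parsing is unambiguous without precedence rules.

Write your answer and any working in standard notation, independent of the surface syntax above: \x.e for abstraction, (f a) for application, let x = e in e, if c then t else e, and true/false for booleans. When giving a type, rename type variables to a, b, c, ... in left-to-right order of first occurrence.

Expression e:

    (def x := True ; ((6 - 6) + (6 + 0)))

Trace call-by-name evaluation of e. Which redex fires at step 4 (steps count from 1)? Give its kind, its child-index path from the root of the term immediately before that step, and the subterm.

Working:
step 0: (let x = true in ((6 - 6) + (6 + 0)))
step 1: [let@root] ((6 - 6) + (6 + 0))
step 2: [delta@0] (0 + (6 + 0))
step 3: [delta@1] (0 + 6)
step 4: [delta@root] 6

Answer: delta at root : (0 + 6)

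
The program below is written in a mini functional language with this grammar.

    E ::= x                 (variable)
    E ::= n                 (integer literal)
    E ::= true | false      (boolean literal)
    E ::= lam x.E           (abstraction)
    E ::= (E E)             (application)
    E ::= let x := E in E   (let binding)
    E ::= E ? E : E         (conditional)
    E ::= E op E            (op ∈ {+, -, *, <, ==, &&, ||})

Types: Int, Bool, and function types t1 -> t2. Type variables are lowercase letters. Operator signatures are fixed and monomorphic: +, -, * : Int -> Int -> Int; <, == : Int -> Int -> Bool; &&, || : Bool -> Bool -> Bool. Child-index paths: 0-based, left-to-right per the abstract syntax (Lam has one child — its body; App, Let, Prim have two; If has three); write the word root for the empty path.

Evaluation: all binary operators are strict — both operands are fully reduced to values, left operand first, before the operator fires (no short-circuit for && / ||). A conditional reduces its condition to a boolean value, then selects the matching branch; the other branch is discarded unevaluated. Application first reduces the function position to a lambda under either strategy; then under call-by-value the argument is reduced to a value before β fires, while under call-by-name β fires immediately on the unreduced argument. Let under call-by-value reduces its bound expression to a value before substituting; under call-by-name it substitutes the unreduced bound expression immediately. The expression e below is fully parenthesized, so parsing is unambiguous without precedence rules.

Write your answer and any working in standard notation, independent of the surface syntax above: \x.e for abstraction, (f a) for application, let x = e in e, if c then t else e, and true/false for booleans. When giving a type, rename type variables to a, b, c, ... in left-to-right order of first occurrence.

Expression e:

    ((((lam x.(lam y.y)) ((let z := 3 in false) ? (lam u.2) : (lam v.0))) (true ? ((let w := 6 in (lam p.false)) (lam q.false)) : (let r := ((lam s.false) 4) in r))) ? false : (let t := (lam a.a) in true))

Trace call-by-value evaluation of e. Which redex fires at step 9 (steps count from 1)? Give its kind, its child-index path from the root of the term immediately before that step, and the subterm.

Answer: let at root : (let t = (\a.a) in true)

Derivation:
step 0: (if (((\x.(\y.y)) (if (let z = 3 in false) then (\u.2) else (\v.0))) (if true then ((let w = 6 in (\p.false)) (\q.false)) else (let r = ((\s.false) 4) in r))) then false else (let t = (\a.a) in true))
step 1: [let@0.0.1.0] (if (((\x.(\y.y)) (if false then (\u.2) else (\v.0))) (if true then ((let w = 6 in (\p.false)) (\q.false)) else (let r = ((\s.false) 4) in r))) then false else (let t = (\a.a) in true))
step 2: [if@0.0.1] (if (((\x.(\y.y)) (\v.0)) (if true then ((let w = 6 in (\p.false)) (\q.false)) else (let r = ((\s.false) 4) in r))) then false else (let t = (\a.a) in true))
step 3: [beta@0.0] (if ((\y.y) (if true then ((let w = 6 in (\p.false)) (\q.false)) else (let r = ((\s.false) 4) in r))) then false else (let t = (\a.a) in true))
step 4: [if@0.1] (if ((\y.y) ((let w = 6 in (\p.false)) (\q.false))) then false else (let t = (\a.a) in true))
step 5: [let@0.1.0] (if ((\y.y) ((\p.false) (\q.false))) then false else (let t = (\a.a) in true))
step 6: [beta@0.1] (if ((\y.y) false) then false else (let t = (\a.a) in true))
step 7: [beta@0] (if false then false else (let t = (\a.a) in true))
step 8: [if@root] (let t = (\a.a) in true)
step 9: [let@root] true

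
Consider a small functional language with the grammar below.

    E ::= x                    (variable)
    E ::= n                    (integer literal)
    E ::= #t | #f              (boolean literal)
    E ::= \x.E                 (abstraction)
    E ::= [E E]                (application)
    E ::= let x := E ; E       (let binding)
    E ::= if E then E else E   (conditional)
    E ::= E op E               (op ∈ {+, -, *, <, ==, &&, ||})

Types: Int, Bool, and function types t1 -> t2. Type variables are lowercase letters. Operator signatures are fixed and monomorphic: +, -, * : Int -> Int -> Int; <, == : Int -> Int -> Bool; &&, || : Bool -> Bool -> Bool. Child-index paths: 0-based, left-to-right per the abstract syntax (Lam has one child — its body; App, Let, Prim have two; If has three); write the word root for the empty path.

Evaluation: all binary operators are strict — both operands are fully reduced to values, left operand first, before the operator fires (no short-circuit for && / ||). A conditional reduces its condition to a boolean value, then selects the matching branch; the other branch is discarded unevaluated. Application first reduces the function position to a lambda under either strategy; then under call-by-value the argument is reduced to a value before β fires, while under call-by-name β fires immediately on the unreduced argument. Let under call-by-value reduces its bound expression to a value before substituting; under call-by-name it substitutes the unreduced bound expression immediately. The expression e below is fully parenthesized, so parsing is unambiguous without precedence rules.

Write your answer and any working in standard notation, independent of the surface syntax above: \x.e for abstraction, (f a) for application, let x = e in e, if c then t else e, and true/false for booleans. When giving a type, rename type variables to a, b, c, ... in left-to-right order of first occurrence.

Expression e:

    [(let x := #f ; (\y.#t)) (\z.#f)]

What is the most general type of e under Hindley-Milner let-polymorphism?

Trace:
let x : Bool
\y._ : a -> Bool
\z._ : b -> Bool
  unify a -> Bool ~ (b -> Bool) -> c
  unify a ~ b -> Bool
  unify Bool ~ c
_ _ : Bool

Answer: Bool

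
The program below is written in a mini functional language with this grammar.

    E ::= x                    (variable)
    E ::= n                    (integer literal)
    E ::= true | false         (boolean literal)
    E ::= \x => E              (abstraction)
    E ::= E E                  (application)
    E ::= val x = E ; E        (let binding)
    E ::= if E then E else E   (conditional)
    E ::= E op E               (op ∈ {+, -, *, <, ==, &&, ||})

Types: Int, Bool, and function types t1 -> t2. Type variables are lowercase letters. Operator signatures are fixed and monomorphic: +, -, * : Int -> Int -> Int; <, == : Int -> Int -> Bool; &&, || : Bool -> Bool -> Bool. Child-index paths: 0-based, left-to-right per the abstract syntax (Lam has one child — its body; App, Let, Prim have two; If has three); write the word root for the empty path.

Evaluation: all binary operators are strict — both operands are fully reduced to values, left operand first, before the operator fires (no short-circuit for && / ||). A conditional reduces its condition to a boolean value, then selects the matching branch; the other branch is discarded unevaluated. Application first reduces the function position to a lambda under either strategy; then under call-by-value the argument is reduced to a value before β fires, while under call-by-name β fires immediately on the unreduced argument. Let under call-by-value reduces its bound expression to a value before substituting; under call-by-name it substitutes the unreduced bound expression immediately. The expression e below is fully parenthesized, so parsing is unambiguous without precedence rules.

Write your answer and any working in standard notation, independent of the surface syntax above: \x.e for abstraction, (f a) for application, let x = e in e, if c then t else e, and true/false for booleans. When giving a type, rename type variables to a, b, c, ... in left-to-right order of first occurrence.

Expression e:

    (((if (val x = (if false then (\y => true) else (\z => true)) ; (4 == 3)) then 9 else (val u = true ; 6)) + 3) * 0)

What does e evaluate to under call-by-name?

Trace:
step 0: (((if (let x = (if false then (\y.true) else (\z.true)) in (4 == 3)) then 9 else (let u = true in 6)) + 3) * 0)
step 1: [let@0.0.0] (((if (4 == 3) then 9 else (let u = true in 6)) + 3) * 0)
step 2: [delta@0.0.0] (((if false then 9 else (let u = true in 6)) + 3) * 0)
step 3: [if@0.0] (((let u = true in 6) + 3) * 0)
step 4: [let@0.0] ((6 + 3) * 0)
step 5: [delta@0] (9 * 0)
step 6: [delta@root] 0

Answer: 0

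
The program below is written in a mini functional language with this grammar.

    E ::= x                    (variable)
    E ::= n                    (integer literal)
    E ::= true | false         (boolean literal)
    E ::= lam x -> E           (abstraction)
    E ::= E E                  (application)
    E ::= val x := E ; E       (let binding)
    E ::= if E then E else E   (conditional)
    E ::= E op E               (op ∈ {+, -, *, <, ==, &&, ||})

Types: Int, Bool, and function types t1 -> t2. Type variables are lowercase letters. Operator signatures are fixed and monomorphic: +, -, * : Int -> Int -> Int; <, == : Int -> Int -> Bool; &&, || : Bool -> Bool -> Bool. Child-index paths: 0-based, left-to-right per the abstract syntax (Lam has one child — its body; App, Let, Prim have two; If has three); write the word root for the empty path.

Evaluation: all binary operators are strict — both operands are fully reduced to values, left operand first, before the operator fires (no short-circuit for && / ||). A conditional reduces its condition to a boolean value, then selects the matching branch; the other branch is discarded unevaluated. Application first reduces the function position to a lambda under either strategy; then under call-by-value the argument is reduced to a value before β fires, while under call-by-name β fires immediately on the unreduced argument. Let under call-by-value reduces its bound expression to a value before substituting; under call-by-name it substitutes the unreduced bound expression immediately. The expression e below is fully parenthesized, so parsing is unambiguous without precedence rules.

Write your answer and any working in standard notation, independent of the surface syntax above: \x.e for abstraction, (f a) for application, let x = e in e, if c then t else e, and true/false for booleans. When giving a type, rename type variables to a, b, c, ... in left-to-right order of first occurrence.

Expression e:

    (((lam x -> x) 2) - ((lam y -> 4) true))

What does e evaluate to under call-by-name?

Working:
step 0: (((\x.x) 2) - ((\y.4) true))
step 1: [beta@0] (2 - ((\y.4) true))
step 2: [beta@1] (2 - 4)
step 3: [delta@root] -2

Answer: -2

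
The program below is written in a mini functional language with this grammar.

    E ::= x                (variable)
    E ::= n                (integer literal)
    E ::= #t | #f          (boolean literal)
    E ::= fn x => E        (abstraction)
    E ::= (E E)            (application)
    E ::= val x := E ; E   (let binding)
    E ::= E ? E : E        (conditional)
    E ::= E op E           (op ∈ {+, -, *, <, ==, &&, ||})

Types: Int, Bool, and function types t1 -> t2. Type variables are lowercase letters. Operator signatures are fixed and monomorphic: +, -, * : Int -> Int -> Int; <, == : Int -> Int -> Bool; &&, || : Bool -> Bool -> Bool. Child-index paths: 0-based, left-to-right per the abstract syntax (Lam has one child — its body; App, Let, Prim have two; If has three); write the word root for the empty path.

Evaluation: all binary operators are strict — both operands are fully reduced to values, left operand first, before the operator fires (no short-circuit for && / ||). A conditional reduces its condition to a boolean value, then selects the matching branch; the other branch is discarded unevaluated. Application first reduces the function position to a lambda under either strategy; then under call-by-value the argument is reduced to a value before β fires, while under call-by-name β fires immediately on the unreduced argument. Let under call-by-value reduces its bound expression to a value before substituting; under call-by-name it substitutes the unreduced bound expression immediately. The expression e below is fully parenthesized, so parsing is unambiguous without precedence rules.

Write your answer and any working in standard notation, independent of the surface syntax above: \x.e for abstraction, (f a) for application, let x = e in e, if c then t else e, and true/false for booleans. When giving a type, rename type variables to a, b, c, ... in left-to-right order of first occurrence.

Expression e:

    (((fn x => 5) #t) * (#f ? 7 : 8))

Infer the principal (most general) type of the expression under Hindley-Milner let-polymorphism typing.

Answer: Int

Derivation:
\x._ : a -> Int
  unify a -> Int ~ Bool -> b
  unify a ~ Bool
  unify Int ~ b
_ _ : Int
  unify Int ~ Int
  unify Bool ~ Bool
  unify Int ~ Int
  unify Int ~ Int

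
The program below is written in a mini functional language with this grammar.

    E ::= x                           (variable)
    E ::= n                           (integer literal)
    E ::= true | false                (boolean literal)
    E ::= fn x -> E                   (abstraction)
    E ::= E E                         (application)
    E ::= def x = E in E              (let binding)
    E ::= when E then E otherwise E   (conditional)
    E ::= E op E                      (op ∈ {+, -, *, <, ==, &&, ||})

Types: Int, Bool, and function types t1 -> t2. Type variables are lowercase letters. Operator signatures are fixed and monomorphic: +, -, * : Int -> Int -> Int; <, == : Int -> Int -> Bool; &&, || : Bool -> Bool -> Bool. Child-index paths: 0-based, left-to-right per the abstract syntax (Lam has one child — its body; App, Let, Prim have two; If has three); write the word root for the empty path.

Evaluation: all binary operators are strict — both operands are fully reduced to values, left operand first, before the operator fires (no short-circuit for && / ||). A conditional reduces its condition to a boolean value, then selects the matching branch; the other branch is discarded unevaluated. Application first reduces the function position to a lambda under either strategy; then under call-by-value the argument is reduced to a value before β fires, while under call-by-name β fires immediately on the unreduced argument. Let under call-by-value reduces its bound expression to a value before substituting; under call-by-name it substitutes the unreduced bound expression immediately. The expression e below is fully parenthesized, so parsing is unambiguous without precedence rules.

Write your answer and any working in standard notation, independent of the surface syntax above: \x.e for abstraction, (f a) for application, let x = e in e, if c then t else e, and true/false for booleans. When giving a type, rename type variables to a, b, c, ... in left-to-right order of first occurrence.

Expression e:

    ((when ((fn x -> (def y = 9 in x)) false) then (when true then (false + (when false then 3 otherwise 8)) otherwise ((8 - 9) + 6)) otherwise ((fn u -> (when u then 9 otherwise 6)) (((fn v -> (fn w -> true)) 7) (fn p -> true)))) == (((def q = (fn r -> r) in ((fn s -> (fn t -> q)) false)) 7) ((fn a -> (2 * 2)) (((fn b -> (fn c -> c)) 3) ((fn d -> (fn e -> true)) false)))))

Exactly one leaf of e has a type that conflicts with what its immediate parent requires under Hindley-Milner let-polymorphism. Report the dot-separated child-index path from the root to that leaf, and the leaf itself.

Derivation:
let y : Int
x : a
\x._ : a -> a
  unify a -> a ~ Bool -> b
  unify a ~ Bool
  unify Bool ~ b
_ _ : Bool
  unify Bool ~ Bool
  unify Bool ~ Bool
  unify Bool ~ Int
  FAIL: mismatch Bool ~ Int

Answer: 0.1.1.0 : false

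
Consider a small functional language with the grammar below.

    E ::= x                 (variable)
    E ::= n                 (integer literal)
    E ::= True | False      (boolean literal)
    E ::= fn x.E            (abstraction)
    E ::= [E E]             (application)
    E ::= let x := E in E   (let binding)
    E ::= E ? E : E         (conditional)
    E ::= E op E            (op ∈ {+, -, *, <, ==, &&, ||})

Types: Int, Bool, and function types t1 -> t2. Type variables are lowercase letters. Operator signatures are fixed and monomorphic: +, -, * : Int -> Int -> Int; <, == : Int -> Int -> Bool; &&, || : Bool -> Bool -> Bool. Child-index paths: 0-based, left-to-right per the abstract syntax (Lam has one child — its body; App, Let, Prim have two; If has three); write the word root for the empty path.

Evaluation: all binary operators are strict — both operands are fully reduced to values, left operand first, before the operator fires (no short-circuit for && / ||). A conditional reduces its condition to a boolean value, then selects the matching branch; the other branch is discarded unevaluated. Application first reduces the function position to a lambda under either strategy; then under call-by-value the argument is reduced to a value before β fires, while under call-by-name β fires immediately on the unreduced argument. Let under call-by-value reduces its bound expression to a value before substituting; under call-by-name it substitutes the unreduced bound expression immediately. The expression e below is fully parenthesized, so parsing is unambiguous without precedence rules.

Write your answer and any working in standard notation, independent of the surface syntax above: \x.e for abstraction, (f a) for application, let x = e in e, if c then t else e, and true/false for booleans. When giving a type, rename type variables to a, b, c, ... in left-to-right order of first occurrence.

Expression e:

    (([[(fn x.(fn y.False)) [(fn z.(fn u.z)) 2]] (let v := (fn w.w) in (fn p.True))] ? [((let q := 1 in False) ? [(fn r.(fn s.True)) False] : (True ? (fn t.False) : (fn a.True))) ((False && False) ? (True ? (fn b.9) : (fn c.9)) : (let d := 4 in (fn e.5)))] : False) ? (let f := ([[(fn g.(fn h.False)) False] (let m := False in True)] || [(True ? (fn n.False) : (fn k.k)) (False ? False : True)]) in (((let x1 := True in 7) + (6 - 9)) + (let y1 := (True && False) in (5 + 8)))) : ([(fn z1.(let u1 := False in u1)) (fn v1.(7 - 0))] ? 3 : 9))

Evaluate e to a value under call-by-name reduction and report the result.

Derivation:
step 0: (if (if (((\x.(\y.false)) ((\z.(\u.z)) 2)) (let v = (\w.w) in (\p.true))) then ((if (let q = 1 in false) then ((\r.(\s.true)) false) else (if true then (\t.false) else (\a.true))) (if (false && false) then (if true then (\b.9) else (\c.9)) else (let d = 4 in (\e.5)))) else false) then (let f = ((((\g.(\h.false)) false) (let m = false in true)) || ((if true then (\n.false) else (\k.k)) (if false then false else true))) in (((let x1 = true in 7) + (6 - 9)) + (let y1 = (true && false) in (5 + 8)))) else (if ((\z1.(let u1 = false in u1)) (\v1.(7 - 0))) then 3 else 9))
step 1: [beta@0.0.0] (if (if ((\y.false) (let v = (\w.w) in (\p.true))) then ((if (let q = 1 in false) then ((\r.(\s.true)) false) else (if true then (\t.false) else (\a.true))) (if (false && false) then (if true then (\b.9) else (\c.9)) else (let d = 4 in (\e.5)))) else false) then (let f = ((((\g.(\h.false)) false) (let m = false in true)) || ((if true then (\n.false) else (\k.k)) (if false then false else true))) in (((let x1 = true in 7) + (6 - 9)) + (let y1 = (true && false) in (5 + 8)))) else (if ((\z1.(let u1 = false in u1)) (\v1.(7 - 0))) then 3 else 9))
step 2: [beta@0.0] (if (if false then ((if (let q = 1 in false) then ((\r.(\s.true)) false) else (if true then (\t.false) else (\a.true))) (if (false && false) then (if true then (\b.9) else (\c.9)) else (let d = 4 in (\e.5)))) else false) then (let f = ((((\g.(\h.false)) false) (let m = false in true)) || ((if true then (\n.false) else (\k.k)) (if false then false else true))) in (((let x1 = true in 7) + (6 - 9)) + (let y1 = (true && false) in (5 + 8)))) else (if ((\z1.(let u1 = false in u1)) (\v1.(7 - 0))) then 3 else 9))
step 3: [if@0] (if false then (let f = ((((\g.(\h.false)) false) (let m = false in true)) || ((if true then (\n.false) else (\k.k)) (if false then false else true))) in (((let x1 = true in 7) + (6 - 9)) + (let y1 = (true && false) in (5 + 8)))) else (if ((\z1.(let u1 = false in u1)) (\v1.(7 - 0))) then 3 else 9))
step 4: [if@root] (if ((\z1.(let u1 = false in u1)) (\v1.(7 - 0))) then 3 else 9)
step 5: [beta@0] (if (let u1 = false in u1) then 3 else 9)
step 6: [let@0] (if false then 3 else 9)
step 7: [if@root] 9

Answer: 9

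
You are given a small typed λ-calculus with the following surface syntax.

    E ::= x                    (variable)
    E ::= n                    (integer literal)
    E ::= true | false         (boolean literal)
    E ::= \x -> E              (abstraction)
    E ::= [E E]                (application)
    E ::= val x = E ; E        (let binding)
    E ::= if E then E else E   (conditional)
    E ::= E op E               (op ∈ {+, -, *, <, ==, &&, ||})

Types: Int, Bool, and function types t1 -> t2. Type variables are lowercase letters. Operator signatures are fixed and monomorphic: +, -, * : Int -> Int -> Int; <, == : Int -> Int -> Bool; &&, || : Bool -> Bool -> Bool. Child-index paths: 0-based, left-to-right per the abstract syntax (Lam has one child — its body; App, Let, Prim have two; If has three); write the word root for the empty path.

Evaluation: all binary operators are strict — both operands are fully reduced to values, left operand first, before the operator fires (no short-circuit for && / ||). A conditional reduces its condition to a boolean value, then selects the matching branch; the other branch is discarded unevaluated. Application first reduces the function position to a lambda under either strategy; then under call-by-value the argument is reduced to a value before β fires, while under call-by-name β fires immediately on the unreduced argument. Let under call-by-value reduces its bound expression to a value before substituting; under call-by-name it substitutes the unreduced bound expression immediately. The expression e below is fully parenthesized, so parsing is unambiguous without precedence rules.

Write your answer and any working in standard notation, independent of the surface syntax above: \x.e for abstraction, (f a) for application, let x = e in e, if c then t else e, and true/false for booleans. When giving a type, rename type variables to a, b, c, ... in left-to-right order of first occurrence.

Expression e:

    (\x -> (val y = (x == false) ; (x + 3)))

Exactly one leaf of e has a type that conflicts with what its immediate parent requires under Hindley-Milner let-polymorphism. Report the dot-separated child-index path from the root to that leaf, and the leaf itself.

Answer: 0.0.1 : false

Derivation:
x : a
  unify a ~ Int
  unify Bool ~ Int
  FAIL: mismatch Bool ~ Int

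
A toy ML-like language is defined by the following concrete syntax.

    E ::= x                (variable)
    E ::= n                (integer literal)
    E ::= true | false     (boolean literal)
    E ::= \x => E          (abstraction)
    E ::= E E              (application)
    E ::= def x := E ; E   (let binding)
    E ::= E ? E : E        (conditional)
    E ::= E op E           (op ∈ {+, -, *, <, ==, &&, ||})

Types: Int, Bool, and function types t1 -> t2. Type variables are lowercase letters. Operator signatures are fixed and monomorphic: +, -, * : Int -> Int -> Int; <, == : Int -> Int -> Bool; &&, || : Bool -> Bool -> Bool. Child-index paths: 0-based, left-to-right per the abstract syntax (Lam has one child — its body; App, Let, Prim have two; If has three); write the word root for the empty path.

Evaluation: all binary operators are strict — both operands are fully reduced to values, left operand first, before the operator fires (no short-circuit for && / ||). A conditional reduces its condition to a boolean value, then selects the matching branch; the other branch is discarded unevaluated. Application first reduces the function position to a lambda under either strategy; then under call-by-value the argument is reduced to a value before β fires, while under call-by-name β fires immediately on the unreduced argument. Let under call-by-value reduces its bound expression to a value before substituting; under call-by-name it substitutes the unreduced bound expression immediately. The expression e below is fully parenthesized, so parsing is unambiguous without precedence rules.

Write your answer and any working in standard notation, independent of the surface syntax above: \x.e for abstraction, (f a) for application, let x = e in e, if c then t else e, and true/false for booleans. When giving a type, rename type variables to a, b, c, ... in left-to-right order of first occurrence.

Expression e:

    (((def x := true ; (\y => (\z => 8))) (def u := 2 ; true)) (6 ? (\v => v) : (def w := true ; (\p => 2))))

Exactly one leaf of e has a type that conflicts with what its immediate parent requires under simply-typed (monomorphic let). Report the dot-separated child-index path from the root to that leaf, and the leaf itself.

Answer: 1.0 : 6

Trace:
let x : Bool
\z._ : b -> Int
\y._ : a -> b -> Int
let u : Int
  unify a -> b -> Int ~ Bool -> c
  unify a ~ Bool
  unify b -> Int ~ c
_ _ : b -> Int
  unify Int ~ Bool
  FAIL: mismatch Int ~ Bool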